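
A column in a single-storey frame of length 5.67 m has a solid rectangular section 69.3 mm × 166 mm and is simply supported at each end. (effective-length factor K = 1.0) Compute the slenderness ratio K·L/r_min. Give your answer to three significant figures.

For a rectangle r_min = b/√12 = 69.3/√12 = 20.01 mm
L_e = K·L = 1 × 5.67 m = 5.670 m = 5670.0 mm
λ = L_e / r_min = 5670.0 / 20.01 = 283

λ ≈ 283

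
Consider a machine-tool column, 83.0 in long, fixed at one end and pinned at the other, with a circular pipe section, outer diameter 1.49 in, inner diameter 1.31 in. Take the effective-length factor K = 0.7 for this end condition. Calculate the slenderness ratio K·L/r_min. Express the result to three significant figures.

λ ≈ 117

d_o = 1.49 in, d_i = 1.31 in
I = π(d_o⁴ − d_i⁴)/64 = π(1.49⁴ − 1.310⁴)/64 = 9.738×10^-2 in⁴
A = 0.3958 in²;  r_min = √(I/A) = √(9.738×10^-2/0.3958) = 0.4960 in
L_e = K·L = 0.7 × 83.0 = 58.10 in
λ = L_e / r_min = 58.100 / 0.4960 = 117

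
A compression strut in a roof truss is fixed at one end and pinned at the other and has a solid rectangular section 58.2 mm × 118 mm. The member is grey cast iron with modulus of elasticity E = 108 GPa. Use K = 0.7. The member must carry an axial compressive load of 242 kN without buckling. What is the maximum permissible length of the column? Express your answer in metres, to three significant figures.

L_max ≈ 4.17 m

Buckling occurs about the weak axis: I_min = h·b³/12 with b = 58.2 mm (the shorter side).
I_min = 118×58.2³/12 = 1.939×10^6 mm⁴
I = 1.939×10^-6 m⁴
At the buckling limit P_cr = P = 2.420×10^5 N
From P_cr = π²EI/(K·L)²:  L = (1/K)·√(π²EI/P_cr) = (1/0.7)·√(π²×1.08×10^11×1.939×10^-6/2.420×10^5)
L = 4.17 m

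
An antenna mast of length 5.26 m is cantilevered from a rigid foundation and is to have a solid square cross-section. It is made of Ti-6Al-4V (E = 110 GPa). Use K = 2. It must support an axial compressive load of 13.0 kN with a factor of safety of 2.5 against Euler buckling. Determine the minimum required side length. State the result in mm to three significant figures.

Required P_cr = n·P = 2.5 × 13.0 = 32.50 kN
L_e = K·L = 2 × 5.26 = 10.52 m
Required I = P_cr·L_e²/(π²E) = 3.250×10^4 × 10.52² / (π² × 1.10×10^11) = 3.313×10^-6 m⁴
I_req = 3.313×10^6 mm⁴
Solid square: I = a⁴/12  ⇒  a = (12I)^(1/4) = (12×3.313×10^6)^(1/4) = 79.4 mm

a ≈ 79.4 mm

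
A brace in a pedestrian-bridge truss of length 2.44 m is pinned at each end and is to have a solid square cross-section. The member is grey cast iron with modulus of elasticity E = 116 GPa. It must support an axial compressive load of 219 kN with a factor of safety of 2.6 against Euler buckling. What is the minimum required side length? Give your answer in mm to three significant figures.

a ≈ 77.2 mm

Required P_cr = n·P = 2.6 × 219 = 569.4 kN
L_e = K·L = 1 × 2.44 = 2.440 m
Required I = P_cr·L_e²/(π²E) = 5.694×10^5 × 2.440² / (π² × 1.16×10^11) = 2.961×10^-6 m⁴
I_req = 2.961×10^6 mm⁴
Solid square: I = a⁴/12  ⇒  a = (12I)^(1/4) = (12×2.961×10^6)^(1/4) = 77.2 mm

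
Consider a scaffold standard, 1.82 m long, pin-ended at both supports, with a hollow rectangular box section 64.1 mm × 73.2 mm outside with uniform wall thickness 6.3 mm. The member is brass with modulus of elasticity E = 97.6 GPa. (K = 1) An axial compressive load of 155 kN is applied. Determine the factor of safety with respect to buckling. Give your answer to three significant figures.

n ≈ 1.72

Inner dimensions: h_i = 73.2 − 2×6.3 = 60.60 mm, b_i = 64.1 − 2×6.3 = 51.50 mm
Weak-axis I_min = (h_o·b_o³ − h_i·b_i³)/12 with b_o = 64.1, b_i = 51.50 mm (shorter outer/inner sides).
I_min = (73.2×64.1³ − 60.60×51.50³)/12 = 9.168×10^5 mm⁴
I = 9.168×10^5 mm⁴ = 9.168×10^-7 m⁴
Effective length L_e = K·L = 1 × 1.82 = 1.820 m
P_cr = π²EI / L_e² = π² × 97.6×10⁹ × 9.168×10^-7 / 1.820² = 2.666×10^5 N
Factor of safety n = P_cr / P = 266.61 / 155 = 1.72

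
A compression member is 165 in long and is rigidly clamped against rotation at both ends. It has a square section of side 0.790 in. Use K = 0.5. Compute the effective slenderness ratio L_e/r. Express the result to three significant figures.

For a square r = a/√12 = 0.790/√12 = 0.2281 in
L_e = K·L = 0.5 × 165 = 82.50 in
λ = L_e / r_min = 82.500 / 0.2281 = 362

λ ≈ 362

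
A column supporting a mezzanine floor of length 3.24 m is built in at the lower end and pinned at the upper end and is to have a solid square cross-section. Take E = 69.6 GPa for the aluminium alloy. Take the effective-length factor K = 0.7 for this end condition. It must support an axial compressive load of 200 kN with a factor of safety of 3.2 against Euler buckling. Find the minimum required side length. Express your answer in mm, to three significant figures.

a ≈ 87.1 mm

Required P_cr = n·P = 3.2 × 200 = 640.0 kN
L_e = K·L = 0.7 × 3.24 = 2.268 m
Required I = P_cr·L_e²/(π²E) = 6.400×10^5 × 2.268² / (π² × 6.96×10^10) = 4.792×10^-6 m⁴
I_req = 4.792×10^6 mm⁴
Solid square: I = a⁴/12  ⇒  a = (12I)^(1/4) = (12×4.792×10^6)^(1/4) = 87.1 mm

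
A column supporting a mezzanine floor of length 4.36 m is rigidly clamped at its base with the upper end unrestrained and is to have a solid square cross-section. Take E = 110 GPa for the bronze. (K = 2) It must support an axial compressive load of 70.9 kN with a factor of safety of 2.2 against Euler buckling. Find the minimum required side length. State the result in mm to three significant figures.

a ≈ 107 mm

Required P_cr = n·P = 2.2 × 70.9 = 156.0 kN
L_e = K·L = 2 × 4.36 = 8.720 m
Required I = P_cr·L_e²/(π²E) = 1.560×10^5 × 8.720² / (π² × 1.10×10^11) = 1.092×10^-5 m⁴
I_req = 1.092×10^7 mm⁴
Solid square: I = a⁴/12  ⇒  a = (12I)^(1/4) = (12×1.092×10^7)^(1/4) = 107 mm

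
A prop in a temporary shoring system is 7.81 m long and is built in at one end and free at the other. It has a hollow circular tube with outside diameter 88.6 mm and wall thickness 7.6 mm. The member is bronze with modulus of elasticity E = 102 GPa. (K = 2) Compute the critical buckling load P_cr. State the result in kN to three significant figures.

Inner diameter d_i = 88.6 − 2×7.6 = 73.40 mm
I = π(d_o⁴ − d_i⁴)/64 = π(88.6⁴ − 73.40⁴)/64 = 1.600×10^6 mm⁴
I = 1.600×10^6 mm⁴ = 1.600×10^-6 m⁴
Effective length L_e = K·L = 2 × 7.81 = 15.62 m
P_cr = π²EI / L_e² = π² × 102×10⁹ × 1.600×10^-6 / 15.62² = 6.602×10^3 N

P_cr ≈ 6.60 kN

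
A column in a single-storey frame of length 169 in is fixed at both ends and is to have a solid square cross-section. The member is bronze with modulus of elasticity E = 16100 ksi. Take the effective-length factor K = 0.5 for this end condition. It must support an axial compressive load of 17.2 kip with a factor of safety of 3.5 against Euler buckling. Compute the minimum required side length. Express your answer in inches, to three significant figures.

a ≈ 2.39 in

Required P_cr = n·P = 3.5 × 17.2 = 60.20 kip
L_e = K·L = 0.5 × 169 = 84.50 in
Required I = P_cr·L_e²/(π²E) = 6.020×10^4 × 84.50² / (π² × 1.61×10^7) = 2.705 in⁴
Solid square: I = a⁴/12  ⇒  a = (12I)^(1/4) = (12×2.705)^(1/4) = 2.39 in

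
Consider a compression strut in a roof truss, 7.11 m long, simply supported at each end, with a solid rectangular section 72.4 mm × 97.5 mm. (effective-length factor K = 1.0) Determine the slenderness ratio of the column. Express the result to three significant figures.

For a rectangle r_min = b/√12 = 72.4/√12 = 20.90 mm
L_e = K·L = 1 × 7.11 m = 7.110 m = 7110.0 mm
λ = L_e / r_min = 7110.0 / 20.90 = 340

λ ≈ 340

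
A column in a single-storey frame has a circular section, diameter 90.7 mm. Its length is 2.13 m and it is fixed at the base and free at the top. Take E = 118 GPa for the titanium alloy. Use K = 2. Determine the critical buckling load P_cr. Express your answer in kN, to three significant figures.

P_cr ≈ 213 kN

I = πd⁴/64 = π×90.7⁴/64 = 3.322×10^6 mm⁴
I = 3.322×10^6 mm⁴ = 3.322×10^-6 m⁴
Effective length L_e = K·L = 2 × 2.13 = 4.260 m
P_cr = π²EI / L_e² = π² × 118×10⁹ × 3.322×10^-6 / 4.260² = 2.132×10^5 N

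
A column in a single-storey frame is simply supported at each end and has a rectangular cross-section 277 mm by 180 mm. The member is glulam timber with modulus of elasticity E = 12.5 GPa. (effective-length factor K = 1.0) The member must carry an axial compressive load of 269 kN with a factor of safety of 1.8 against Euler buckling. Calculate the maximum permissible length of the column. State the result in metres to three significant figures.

L_max ≈ 5.86 m

Buckling occurs about the weak axis: I_min = h·b³/12 with b = 180 mm (the shorter side).
I_min = 277×180³/12 = 1.346×10^8 mm⁴
I = 1.346×10^-4 m⁴
Required critical load P_cr = n·P = 1.8 × 269 = 484.2 kN = 4.842×10^5 N
From P_cr = π²EI/(K·L)²:  L = (1/K)·√(π²EI/P_cr) = (1/1)·√(π²×1.25×10^10×1.346×10^-4/4.842×10^5)
L = 5.86 m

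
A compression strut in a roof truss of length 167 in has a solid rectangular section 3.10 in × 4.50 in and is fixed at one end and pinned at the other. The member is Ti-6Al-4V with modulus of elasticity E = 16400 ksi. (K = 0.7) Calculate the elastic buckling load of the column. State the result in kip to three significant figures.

P_cr ≈ 132 kip

Buckling occurs about the weak axis: I_min = h·b³/12 with b = 3.10 in (the shorter side).
I_min = 4.50×3.10³/12 = 11.17 in⁴
Effective length L_e = K·L = 0.7 × 167 = 116.9 in
P_cr = π²EI / L_e² = π² × 16400×10³ × 11.17 / 116.9² = 1.323×10^5 lb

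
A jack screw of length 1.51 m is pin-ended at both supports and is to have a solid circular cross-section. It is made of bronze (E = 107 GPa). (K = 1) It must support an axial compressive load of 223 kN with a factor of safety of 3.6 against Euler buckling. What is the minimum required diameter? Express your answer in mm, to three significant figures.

Required P_cr = n·P = 3.6 × 223 = 802.8 kN
L_e = K·L = 1 × 1.51 = 1.510 m
Required I = P_cr·L_e²/(π²E) = 8.028×10^5 × 1.510² / (π² × 1.07×10^11) = 1.733×10^-6 m⁴
I_req = 1.733×10^6 mm⁴
Solid circle: I = πd⁴/64  ⇒  d = (64I/π)^(1/4) = (64×1.733×10^6/π)^(1/4) = 77.1 mm

d ≈ 77.1 mm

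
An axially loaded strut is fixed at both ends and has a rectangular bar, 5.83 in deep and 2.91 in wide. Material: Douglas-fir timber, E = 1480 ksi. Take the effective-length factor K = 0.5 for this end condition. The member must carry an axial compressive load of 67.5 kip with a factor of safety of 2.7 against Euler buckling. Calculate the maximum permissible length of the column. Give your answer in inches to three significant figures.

Buckling occurs about the weak axis: I_min = h·b³/12 with b = 2.91 in (the shorter side).
I_min = 5.83×2.91³/12 = 11.97 in⁴
Required critical load P_cr = n·P = 2.7 × 67.5 = 182.2 kip = 1.823×10^5 lb
From P_cr = π²EI/(K·L)²:  L = (1/K)·√(π²EI/P_cr) = (1/0.5)·√(π²×1.48×10^6×11.97/1.823×10^5)
L = 62.0 in

L_max ≈ 62.0 in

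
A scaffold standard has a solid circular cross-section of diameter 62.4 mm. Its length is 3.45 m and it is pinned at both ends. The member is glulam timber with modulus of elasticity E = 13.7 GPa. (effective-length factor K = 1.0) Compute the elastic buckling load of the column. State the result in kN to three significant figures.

I = πd⁴/64 = π×62.4⁴/64 = 7.442×10^5 mm⁴
I = 7.442×10^5 mm⁴ = 7.442×10^-7 m⁴
Effective length L_e = K·L = 1 × 3.45 = 3.450 m
P_cr = π²EI / L_e² = π² × 13.7×10⁹ × 7.442×10^-7 / 3.450² = 8.455×10^3 N

P_cr ≈ 8.45 kN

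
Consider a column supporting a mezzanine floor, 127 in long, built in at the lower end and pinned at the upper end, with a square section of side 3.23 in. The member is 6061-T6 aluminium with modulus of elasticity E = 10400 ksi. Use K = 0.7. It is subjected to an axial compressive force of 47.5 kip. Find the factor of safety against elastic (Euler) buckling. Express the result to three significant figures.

I = a⁴/12 = 3.23⁴/12 = 9.070 in⁴
Effective length L_e = K·L = 0.7 × 127 = 88.90 in
P_cr = π²EI / L_e² = π² × 10400×10³ × 9.070 / 88.90² = 1.178×10^5 lb
Factor of safety n = P_cr / P = 117.80 / 47.5 = 2.48

n ≈ 2.48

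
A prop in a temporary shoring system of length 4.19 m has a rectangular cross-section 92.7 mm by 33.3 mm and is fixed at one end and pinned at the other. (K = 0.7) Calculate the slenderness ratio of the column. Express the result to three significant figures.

Buckling occurs about the weak axis: I_min = h·b³/12 with b = 33.3 mm (the shorter side).
I_min = 92.7×33.3³/12 = 2.853×10^5 mm⁴
A = 3.087×10^3 mm²;  r_min = √(I/A) = √(2.853×10^5/3.087×10^3) = 9.613 mm
L_e = K·L = 0.7 × 4.19 m = 2.933 m = 2933.0 mm
λ = L_e / r_min = 2933.0 / 9.613 = 305

λ ≈ 305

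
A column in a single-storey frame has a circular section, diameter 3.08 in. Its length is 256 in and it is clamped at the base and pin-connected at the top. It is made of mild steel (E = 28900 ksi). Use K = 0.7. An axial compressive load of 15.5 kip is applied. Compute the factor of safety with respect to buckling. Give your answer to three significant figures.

I = πd⁴/64 = π×3.08⁴/64 = 4.417 in⁴
Effective length L_e = K·L = 0.7 × 256 = 179.2 in
P_cr = π²EI / L_e² = π² × 28900×10³ × 4.417 / 179.2² = 3.924×10^4 lb
Factor of safety n = P_cr / P = 39.237 / 15.5 = 2.53

n ≈ 2.53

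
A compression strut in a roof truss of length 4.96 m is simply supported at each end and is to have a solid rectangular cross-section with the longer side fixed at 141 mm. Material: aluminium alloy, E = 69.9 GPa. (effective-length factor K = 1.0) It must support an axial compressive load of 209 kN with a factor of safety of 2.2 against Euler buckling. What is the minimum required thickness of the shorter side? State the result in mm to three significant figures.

Required P_cr = n·P = 2.2 × 209 = 459.8 kN
L_e = K·L = 1 × 4.96 = 4.960 m
Required I = P_cr·L_e²/(π²E) = 4.598×10^5 × 4.960² / (π² × 6.99×10^10) = 1.640×10^-5 m⁴
I_req = 1.640×10^7 mm⁴
Rectangle, weak axis: I_min = h·b³/12 with h = 141 mm fixed  ⇒  b = (12I/h)^(1/3) = 112 mm

b ≈ 112 mm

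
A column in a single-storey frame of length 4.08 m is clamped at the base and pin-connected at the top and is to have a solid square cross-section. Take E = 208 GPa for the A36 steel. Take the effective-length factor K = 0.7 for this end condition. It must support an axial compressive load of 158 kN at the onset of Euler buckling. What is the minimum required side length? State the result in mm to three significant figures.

L_e = K·L = 0.7 × 4.08 = 2.856 m
Required I = P_cr·L_e²/(π²E) = 1.580×10^5 × 2.856² / (π² × 2.08×10^11) = 6.278×10^-7 m⁴
I_req = 6.278×10^5 mm⁴
Solid square: I = a⁴/12  ⇒  a = (12I)^(1/4) = (12×6.278×10^5)^(1/4) = 52.4 mm

a ≈ 52.4 mm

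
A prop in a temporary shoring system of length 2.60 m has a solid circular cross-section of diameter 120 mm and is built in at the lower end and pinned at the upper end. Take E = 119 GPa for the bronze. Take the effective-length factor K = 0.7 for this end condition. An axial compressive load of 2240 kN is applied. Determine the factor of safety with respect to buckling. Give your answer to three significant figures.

n ≈ 1.61

I = πd⁴/64 = π×120⁴/64 = 1.018×10^7 mm⁴
I = 1.018×10^7 mm⁴ = 1.018×10^-5 m⁴
Effective length L_e = K·L = 0.7 × 2.60 = 1.820 m
P_cr = π²EI / L_e² = π² × 119×10⁹ × 1.018×10^-5 / 1.820² = 3.609×10^6 N
Factor of safety n = P_cr / P = 3609.1 / 2240 = 1.61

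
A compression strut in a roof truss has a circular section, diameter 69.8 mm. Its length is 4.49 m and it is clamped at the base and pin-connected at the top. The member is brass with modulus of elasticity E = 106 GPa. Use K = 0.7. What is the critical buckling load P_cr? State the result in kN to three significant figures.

I = πd⁴/64 = π×69.8⁴/64 = 1.165×10^6 mm⁴
I = 1.165×10^6 mm⁴ = 1.165×10^-6 m⁴
Effective length L_e = K·L = 0.7 × 4.49 = 3.143 m
P_cr = π²EI / L_e² = π² × 106×10⁹ × 1.165×10^-6 / 3.143² = 1.234×10^5 N

P_cr ≈ 123 kN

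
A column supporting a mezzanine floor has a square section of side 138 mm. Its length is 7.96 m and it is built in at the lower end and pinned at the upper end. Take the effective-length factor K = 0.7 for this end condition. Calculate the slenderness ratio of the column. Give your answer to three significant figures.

λ ≈ 140

I = a⁴/12 = 138⁴/12 = 3.022×10^7 mm⁴
A = 1.904×10^4 mm²;  r_min = √(I/A) = √(3.022×10^7/1.904×10^4) = 39.84 mm
L_e = K·L = 0.7 × 7.96 m = 5.572 m = 5572.0 mm
λ = L_e / r_min = 5572.0 / 39.84 = 140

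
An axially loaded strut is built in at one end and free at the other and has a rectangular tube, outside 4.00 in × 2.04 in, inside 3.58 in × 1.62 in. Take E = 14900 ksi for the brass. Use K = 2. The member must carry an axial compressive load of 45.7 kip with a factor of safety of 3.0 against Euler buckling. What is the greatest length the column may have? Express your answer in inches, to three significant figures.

Weak-axis I_min = (h_o·b_o³ − h_i·b_i³)/12 with b_o = 2.04, b_i = 1.620 in (shorter outer/inner sides).
I_min = (4.00×2.04³ − 3.580×1.620³)/12 = 1.562 in⁴
Required critical load P_cr = n·P = 3.0 × 45.7 = 137.1 kip = 1.371×10^5 lb
From P_cr = π²EI/(K·L)²:  L = (1/K)·√(π²EI/P_cr) = (1/2)·√(π²×1.49×10^7×1.562/1.371×10^5)
L = 20.5 in

L_max ≈ 20.5 in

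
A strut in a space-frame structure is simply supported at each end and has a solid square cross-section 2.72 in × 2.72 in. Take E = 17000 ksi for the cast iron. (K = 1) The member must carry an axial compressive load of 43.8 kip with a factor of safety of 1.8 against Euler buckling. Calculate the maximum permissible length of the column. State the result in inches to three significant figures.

L_max ≈ 98.5 in

I = a⁴/12 = 2.72⁴/12 = 4.561 in⁴
Required critical load P_cr = n·P = 1.8 × 43.8 = 78.84 kip = 7.884×10^4 lb
From P_cr = π²EI/(K·L)²:  L = (1/K)·√(π²EI/P_cr) = (1/1)·√(π²×1.70×10^7×4.561/7.884×10^4)
L = 98.5 in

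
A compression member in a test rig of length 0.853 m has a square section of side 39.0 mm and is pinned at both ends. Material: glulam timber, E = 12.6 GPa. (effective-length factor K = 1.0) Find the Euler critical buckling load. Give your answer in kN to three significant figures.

P_cr ≈ 32.9 kN

I = a⁴/12 = 39.0⁴/12 = 1.928×10^5 mm⁴
I = 1.928×10^5 mm⁴ = 1.928×10^-7 m⁴
Effective length L_e = K·L = 1 × 0.853 = 0.8530 m
P_cr = π²EI / L_e² = π² × 12.6×10⁹ × 1.928×10^-7 / 0.8530² = 3.295×10^4 N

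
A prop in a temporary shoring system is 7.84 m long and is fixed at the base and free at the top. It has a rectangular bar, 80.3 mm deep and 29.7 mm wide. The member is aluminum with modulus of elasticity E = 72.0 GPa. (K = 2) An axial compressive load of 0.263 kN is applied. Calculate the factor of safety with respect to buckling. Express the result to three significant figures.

Buckling occurs about the weak axis: I_min = h·b³/12 with b = 29.7 mm (the shorter side).
I_min = 80.3×29.7³/12 = 1.753×10^5 mm⁴
I = 1.753×10^5 mm⁴ = 1.753×10^-7 m⁴
Effective length L_e = K·L = 2 × 7.84 = 15.68 m
P_cr = π²EI / L_e² = π² × 72.0×10⁹ × 1.753×10^-7 / 15.68² = 506.7 N
Factor of safety n = P_cr / P = 0.50669 / 0.263 = 1.93

n ≈ 1.93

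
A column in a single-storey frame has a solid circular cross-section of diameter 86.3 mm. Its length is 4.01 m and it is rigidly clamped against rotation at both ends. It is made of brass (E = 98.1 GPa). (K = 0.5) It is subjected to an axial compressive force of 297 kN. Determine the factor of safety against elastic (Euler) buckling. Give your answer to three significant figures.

n ≈ 2.21

I = πd⁴/64 = π×86.3⁴/64 = 2.723×10^6 mm⁴
I = 2.723×10^6 mm⁴ = 2.723×10^-6 m⁴
Effective length L_e = K·L = 0.5 × 4.01 = 2.005 m
P_cr = π²EI / L_e² = π² × 98.1×10⁹ × 2.723×10^-6 / 2.005² = 6.558×10^5 N
Factor of safety n = P_cr / P = 655.77 / 297 = 2.21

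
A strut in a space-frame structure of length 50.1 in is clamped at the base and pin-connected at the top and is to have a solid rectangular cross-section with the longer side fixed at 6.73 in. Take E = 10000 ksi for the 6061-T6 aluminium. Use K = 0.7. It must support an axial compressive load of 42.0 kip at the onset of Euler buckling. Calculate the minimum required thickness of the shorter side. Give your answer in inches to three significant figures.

L_e = K·L = 0.7 × 50.1 = 35.07 in
Required I = P_cr·L_e²/(π²E) = 4.200×10^4 × 35.07² / (π² × 1.00×10^7) = 0.5234 in⁴
Rectangle, weak axis: I_min = h·b³/12 with h = 6.73 in fixed  ⇒  b = (12I/h)^(1/3) = 0.977 in

b ≈ 0.977 in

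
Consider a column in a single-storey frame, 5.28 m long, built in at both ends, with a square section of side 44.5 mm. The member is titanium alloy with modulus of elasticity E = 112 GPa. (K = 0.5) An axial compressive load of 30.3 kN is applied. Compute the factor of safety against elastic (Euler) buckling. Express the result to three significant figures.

I = a⁴/12 = 44.5⁴/12 = 3.268×10^5 mm⁴
I = 3.268×10^5 mm⁴ = 3.268×10^-7 m⁴
Effective length L_e = K·L = 0.5 × 5.28 = 2.640 m
P_cr = π²EI / L_e² = π² × 112×10⁹ × 3.268×10^-7 / 2.640² = 5.183×10^4 N
Factor of safety n = P_cr / P = 51.829 / 30.3 = 1.71

n ≈ 1.71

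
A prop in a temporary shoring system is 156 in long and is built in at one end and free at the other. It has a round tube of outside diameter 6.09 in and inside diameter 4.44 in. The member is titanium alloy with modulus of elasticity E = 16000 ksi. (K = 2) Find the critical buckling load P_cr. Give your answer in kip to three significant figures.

P_cr ≈ 78.6 kip

d_o = 6.09 in, d_i = 4.44 in
I = π(d_o⁴ − d_i⁴)/64 = π(6.09⁴ − 4.440⁴)/64 = 48.44 in⁴
Effective length L_e = K·L = 2 × 156 = 312.0 in
P_cr = π²EI / L_e² = π² × 16000×10³ × 48.44 / 312.0² = 7.859×10^4 lb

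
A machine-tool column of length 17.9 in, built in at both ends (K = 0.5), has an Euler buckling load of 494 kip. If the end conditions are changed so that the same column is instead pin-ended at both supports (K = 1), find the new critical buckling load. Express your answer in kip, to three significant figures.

P_cr ≈ 124 kip

P_cr ∝ 1/K², so P_cr,new = P_cr,old × (K_old/K_new)² = 494 × (0.5/1)²
= 494 × 0.2500 = 124 kip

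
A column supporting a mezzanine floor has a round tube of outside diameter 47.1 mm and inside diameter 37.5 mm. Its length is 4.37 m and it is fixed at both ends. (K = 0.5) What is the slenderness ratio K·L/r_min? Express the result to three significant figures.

d_o = 47.1 mm, d_i = 37.5 mm
I = π(d_o⁴ − d_i⁴)/64 = π(47.1⁴ − 37.50⁴)/64 = 1.445×10^5 mm⁴
A = 637.9 mm²;  r_min = √(I/A) = √(1.445×10^5/637.9) = 15.05 mm
L_e = K·L = 0.5 × 4.37 m = 2.185 m = 2185.0 mm
λ = L_e / r_min = 2185.0 / 15.05 = 145

λ ≈ 145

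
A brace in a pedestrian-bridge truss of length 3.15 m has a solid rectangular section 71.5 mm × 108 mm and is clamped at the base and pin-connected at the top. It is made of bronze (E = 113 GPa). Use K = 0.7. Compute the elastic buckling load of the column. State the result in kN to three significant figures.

Buckling occurs about the weak axis: I_min = h·b³/12 with b = 71.5 mm (the shorter side).
I_min = 108×71.5³/12 = 3.290×10^6 mm⁴
I = 3.290×10^6 mm⁴ = 3.290×10^-6 m⁴
Effective length L_e = K·L = 0.7 × 3.15 = 2.205 m
P_cr = π²EI / L_e² = π² × 113×10⁹ × 3.290×10^-6 / 2.205² = 7.546×10^5 N

P_cr ≈ 755 kN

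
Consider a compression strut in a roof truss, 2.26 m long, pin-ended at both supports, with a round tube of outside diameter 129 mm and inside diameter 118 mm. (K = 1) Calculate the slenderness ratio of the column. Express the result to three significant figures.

d_o = 129 mm, d_i = 118 mm
I = π(d_o⁴ − d_i⁴)/64 = π(129⁴ − 118.0⁴)/64 = 4.076×10^6 mm⁴
A = 2.134×10^3 mm²;  r_min = √(I/A) = √(4.076×10^6/2.134×10^3) = 43.71 mm
L_e = K·L = 1 × 2.26 m = 2.260 m = 2260.0 mm
λ = L_e / r_min = 2260.0 / 43.71 = 51.7

λ ≈ 51.7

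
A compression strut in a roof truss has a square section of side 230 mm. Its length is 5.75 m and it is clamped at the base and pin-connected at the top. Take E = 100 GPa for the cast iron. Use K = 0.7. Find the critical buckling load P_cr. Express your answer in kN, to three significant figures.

P_cr ≈ 14200 kN

I = a⁴/12 = 230⁴/12 = 2.332×10^8 mm⁴
I = 2.332×10^8 mm⁴ = 2.332×10^-4 m⁴
Effective length L_e = K·L = 0.7 × 5.75 = 4.025 m
P_cr = π²EI / L_e² = π² × 100×10⁹ × 2.332×10^-4 / 4.025² = 1.421×10^7 N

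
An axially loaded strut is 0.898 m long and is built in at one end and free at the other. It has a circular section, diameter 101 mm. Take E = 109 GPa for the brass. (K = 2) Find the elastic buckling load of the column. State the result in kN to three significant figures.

I = πd⁴/64 = π×101⁴/64 = 5.108×10^6 mm⁴
I = 5.108×10^6 mm⁴ = 5.108×10^-6 m⁴
Effective length L_e = K·L = 2 × 0.898 = 1.796 m
P_cr = π²EI / L_e² = π² × 109×10⁹ × 5.108×10^-6 / 1.796² = 1.704×10^6 N

P_cr ≈ 1700 kN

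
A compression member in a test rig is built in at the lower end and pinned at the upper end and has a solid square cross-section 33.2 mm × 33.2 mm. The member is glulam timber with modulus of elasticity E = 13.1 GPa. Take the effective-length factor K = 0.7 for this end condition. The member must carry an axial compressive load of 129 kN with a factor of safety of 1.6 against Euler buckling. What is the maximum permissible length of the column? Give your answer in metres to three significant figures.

I = a⁴/12 = 33.2⁴/12 = 1.012×10^5 mm⁴
I = 1.012×10^-7 m⁴
Required critical load P_cr = n·P = 1.6 × 129 = 206.4 kN = 2.064×10^5 N
From P_cr = π²EI/(K·L)²:  L = (1/K)·√(π²EI/P_cr) = (1/0.7)·√(π²×1.31×10^10×1.012×10^-7/2.064×10^5)
L = 0.360 m

L_max ≈ 0.360 m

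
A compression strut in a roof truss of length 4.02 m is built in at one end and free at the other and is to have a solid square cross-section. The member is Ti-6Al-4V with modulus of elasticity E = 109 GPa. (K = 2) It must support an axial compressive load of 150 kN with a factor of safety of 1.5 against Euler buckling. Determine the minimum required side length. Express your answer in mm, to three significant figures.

Required P_cr = n·P = 1.5 × 150 = 225.0 kN
L_e = K·L = 2 × 4.02 = 8.040 m
Required I = P_cr·L_e²/(π²E) = 2.250×10^5 × 8.040² / (π² × 1.09×10^11) = 1.352×10^-5 m⁴
I_req = 1.352×10^7 mm⁴
Solid square: I = a⁴/12  ⇒  a = (12I)^(1/4) = (12×1.352×10^7)^(1/4) = 113 mm

a ≈ 113 mm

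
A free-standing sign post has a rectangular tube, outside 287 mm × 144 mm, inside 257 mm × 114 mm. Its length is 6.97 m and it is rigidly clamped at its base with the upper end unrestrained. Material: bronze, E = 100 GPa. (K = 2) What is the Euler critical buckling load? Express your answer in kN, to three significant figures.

P_cr ≈ 202 kN

Weak-axis I_min = (h_o·b_o³ − h_i·b_i³)/12 with b_o = 144, b_i = 114.0 mm (shorter outer/inner sides).
I_min = (287×144³ − 257.0×114.0³)/12 = 3.969×10^7 mm⁴
I = 3.969×10^7 mm⁴ = 3.969×10^-5 m⁴
Effective length L_e = K·L = 2 × 6.97 = 13.94 m
P_cr = π²EI / L_e² = π² × 100×10⁹ × 3.969×10^-5 / 13.94² = 2.016×10^5 N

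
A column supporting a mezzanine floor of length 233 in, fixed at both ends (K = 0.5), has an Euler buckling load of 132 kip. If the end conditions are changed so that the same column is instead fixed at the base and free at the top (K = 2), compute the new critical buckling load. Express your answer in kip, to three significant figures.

P_cr ∝ 1/K², so P_cr,new = P_cr,old × (K_old/K_new)² = 132 × (0.5/2)²
= 132 × 0.06250 = 8.25 kip

P_cr ≈ 8.25 kip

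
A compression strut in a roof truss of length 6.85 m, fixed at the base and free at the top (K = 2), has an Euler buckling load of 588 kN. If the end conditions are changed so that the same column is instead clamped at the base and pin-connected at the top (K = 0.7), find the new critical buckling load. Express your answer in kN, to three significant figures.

P_cr ≈ 4800 kN

P_cr ∝ 1/K², so P_cr,new = P_cr,old × (K_old/K_new)² = 588 × (2/0.7)²
= 588 × 8.163 = 4800 kN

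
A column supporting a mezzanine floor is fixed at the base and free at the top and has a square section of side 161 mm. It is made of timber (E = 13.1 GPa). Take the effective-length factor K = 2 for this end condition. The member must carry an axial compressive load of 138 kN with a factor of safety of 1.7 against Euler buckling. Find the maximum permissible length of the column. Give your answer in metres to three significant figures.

I = a⁴/12 = 161⁴/12 = 5.599×10^7 mm⁴
I = 5.599×10^-5 m⁴
Required critical load P_cr = n·P = 1.7 × 138 = 234.6 kN = 2.346×10^5 N
From P_cr = π²EI/(K·L)²:  L = (1/K)·√(π²EI/P_cr) = (1/2)·√(π²×1.31×10^10×5.599×10^-5/2.346×10^5)
L = 2.78 m

L_max ≈ 2.78 m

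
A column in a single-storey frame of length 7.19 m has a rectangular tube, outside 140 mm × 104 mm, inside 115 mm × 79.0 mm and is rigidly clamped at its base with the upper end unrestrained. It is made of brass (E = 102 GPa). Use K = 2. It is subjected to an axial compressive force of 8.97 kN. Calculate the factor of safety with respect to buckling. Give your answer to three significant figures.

Weak-axis I_min = (h_o·b_o³ − h_i·b_i³)/12 with b_o = 104, b_i = 79.00 mm (shorter outer/inner sides).
I_min = (140×104³ − 115.0×79.00³)/12 = 8.398×10^6 mm⁴
I = 8.398×10^6 mm⁴ = 8.398×10^-6 m⁴
Effective length L_e = K·L = 2 × 7.19 = 14.38 m
P_cr = π²EI / L_e² = π² × 102×10⁹ × 8.398×10^-6 / 14.38² = 4.089×10^4 N
Factor of safety n = P_cr / P = 40.887 / 8.97 = 4.56

n ≈ 4.56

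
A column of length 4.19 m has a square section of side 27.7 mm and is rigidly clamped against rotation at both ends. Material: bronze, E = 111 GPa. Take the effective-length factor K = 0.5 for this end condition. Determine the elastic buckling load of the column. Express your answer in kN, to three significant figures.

P_cr ≈ 12.2 kN

I = a⁴/12 = 27.7⁴/12 = 4.906×10^4 mm⁴
I = 4.906×10^4 mm⁴ = 4.906×10^-8 m⁴
Effective length L_e = K·L = 0.5 × 4.19 = 2.095 m
P_cr = π²EI / L_e² = π² × 111×10⁹ × 4.906×10^-8 / 2.095² = 1.225×10^4 N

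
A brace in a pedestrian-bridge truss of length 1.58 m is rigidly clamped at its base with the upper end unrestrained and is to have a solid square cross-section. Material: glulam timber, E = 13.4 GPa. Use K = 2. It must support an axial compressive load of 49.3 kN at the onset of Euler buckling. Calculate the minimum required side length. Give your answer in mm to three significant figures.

a ≈ 81.8 mm

L_e = K·L = 2 × 1.58 = 3.160 m
Required I = P_cr·L_e²/(π²E) = 4.930×10^4 × 3.160² / (π² × 1.34×10^10) = 3.722×10^-6 m⁴
I_req = 3.722×10^6 mm⁴
Solid square: I = a⁴/12  ⇒  a = (12I)^(1/4) = (12×3.722×10^6)^(1/4) = 81.8 mm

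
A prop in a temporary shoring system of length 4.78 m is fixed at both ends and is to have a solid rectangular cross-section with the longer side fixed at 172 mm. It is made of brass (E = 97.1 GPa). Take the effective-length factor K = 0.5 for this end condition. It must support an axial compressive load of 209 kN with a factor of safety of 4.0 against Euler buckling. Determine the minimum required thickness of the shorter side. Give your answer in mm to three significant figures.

Required P_cr = n·P = 4.0 × 209 = 836.0 kN
L_e = K·L = 0.5 × 4.78 = 2.390 m
Required I = P_cr·L_e²/(π²E) = 8.360×10^5 × 2.390² / (π² × 9.71×10^10) = 4.983×10^-6 m⁴
I_req = 4.983×10^6 mm⁴
Rectangle, weak axis: I_min = h·b³/12 with h = 172 mm fixed  ⇒  b = (12I/h)^(1/3) = 70.3 mm

b ≈ 70.3 mm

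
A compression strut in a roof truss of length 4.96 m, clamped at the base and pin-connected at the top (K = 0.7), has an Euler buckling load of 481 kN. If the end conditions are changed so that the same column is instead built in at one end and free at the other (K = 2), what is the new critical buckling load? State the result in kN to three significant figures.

P_cr ≈ 58.9 kN

P_cr ∝ 1/K², so P_cr,new = P_cr,old × (K_old/K_new)² = 481 × (0.7/2)²
= 481 × 0.1225 = 58.9 kN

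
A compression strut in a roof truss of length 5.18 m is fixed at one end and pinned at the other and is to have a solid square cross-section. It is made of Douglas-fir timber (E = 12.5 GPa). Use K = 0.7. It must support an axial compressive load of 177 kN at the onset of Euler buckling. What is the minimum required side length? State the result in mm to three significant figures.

L_e = K·L = 0.7 × 5.18 = 3.626 m
Required I = P_cr·L_e²/(π²E) = 1.770×10^5 × 3.626² / (π² × 1.25×10^10) = 1.886×10^-5 m⁴
I_req = 1.886×10^7 mm⁴
Solid square: I = a⁴/12  ⇒  a = (12I)^(1/4) = (12×1.886×10^7)^(1/4) = 123 mm

a ≈ 123 mm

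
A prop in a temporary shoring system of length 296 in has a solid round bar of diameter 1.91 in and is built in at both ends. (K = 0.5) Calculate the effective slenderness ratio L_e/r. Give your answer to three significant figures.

λ ≈ 310

For a solid circle r = d/4 = 1.91/4 = 0.4775 in
L_e = K·L = 0.5 × 296 = 148.0 in
λ = L_e / r_min = 148.00 / 0.4775 = 310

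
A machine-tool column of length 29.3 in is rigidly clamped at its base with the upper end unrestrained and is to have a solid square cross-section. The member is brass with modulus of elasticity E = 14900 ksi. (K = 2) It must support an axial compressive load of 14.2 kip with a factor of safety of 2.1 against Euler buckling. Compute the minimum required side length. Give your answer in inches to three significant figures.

Required P_cr = n·P = 2.1 × 14.2 = 29.82 kip
L_e = K·L = 2 × 29.3 = 58.60 in
Required I = P_cr·L_e²/(π²E) = 2.982×10^4 × 58.60² / (π² × 1.49×10^7) = 0.6963 in⁴
Solid square: I = a⁴/12  ⇒  a = (12I)^(1/4) = (12×0.6963)^(1/4) = 1.70 in

a ≈ 1.70 in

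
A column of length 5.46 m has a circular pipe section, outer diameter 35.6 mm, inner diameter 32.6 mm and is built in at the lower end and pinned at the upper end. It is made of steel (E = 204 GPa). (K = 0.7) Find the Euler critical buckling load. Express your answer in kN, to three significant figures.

d_o = 35.6 mm, d_i = 32.6 mm
I = π(d_o⁴ − d_i⁴)/64 = π(35.6⁴ − 32.60⁴)/64 = 2.340×10^4 mm⁴
I = 2.340×10^4 mm⁴ = 2.340×10^-8 m⁴
Effective length L_e = K·L = 0.7 × 5.46 = 3.822 m
P_cr = π²EI / L_e² = π² × 204×10⁹ × 2.340×10^-8 / 3.822² = 3.226×10^3 N

P_cr ≈ 3.23 kN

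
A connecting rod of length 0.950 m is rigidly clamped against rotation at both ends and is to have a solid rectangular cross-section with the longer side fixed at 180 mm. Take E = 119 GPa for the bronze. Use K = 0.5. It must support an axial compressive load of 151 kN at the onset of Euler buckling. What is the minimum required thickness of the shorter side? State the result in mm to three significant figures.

b ≈ 12.5 mm

L_e = K·L = 0.5 × 0.950 = 0.4750 m
Required I = P_cr·L_e²/(π²E) = 1.510×10^5 × 0.4750² / (π² × 1.19×10^11) = 2.901×10^-8 m⁴
I_req = 2.901×10^4 mm⁴
Rectangle, weak axis: I_min = h·b³/12 with h = 180 mm fixed  ⇒  b = (12I/h)^(1/3) = 12.5 mm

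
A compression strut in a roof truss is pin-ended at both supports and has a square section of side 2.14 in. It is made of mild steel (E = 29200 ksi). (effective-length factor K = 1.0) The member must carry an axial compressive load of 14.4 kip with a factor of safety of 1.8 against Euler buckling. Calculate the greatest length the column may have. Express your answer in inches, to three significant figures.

L_max ≈ 139 in

I = a⁴/12 = 2.14⁴/12 = 1.748 in⁴
Required critical load P_cr = n·P = 1.8 × 14.4 = 25.92 kip = 2.592×10^4 lb
From P_cr = π²EI/(K·L)²:  L = (1/K)·√(π²EI/P_cr) = (1/1)·√(π²×2.92×10^7×1.748/2.592×10^4)
L = 139 in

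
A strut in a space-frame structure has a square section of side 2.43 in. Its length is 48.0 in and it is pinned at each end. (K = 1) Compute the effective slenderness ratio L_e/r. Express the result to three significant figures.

For a square r = a/√12 = 2.43/√12 = 0.7015 in
L_e = K·L = 1 × 48.0 = 48.00 in
λ = L_e / r_min = 48.000 / 0.7015 = 68.4

λ ≈ 68.4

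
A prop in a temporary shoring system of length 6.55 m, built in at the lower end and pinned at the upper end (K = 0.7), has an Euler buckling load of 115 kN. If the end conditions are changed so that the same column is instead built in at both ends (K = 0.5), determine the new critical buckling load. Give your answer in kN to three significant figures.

P_cr ≈ 225 kN

P_cr ∝ 1/K², so P_cr,new = P_cr,old × (K_old/K_new)² = 115 × (0.7/0.5)²
= 115 × 1.960 = 225 kN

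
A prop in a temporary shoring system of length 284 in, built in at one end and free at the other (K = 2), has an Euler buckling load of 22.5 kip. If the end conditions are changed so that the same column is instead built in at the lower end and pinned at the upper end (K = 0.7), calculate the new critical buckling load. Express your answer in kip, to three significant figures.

P_cr ≈ 184 kip

P_cr ∝ 1/K², so P_cr,new = P_cr,old × (K_old/K_new)² = 22.5 × (2/0.7)²
= 22.5 × 8.163 = 184 kip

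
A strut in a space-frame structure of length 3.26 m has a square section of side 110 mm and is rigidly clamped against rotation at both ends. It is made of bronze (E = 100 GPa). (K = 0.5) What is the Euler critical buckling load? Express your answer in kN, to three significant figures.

P_cr ≈ 4530 kN

I = a⁴/12 = 110⁴/12 = 1.220×10^7 mm⁴
I = 1.220×10^7 mm⁴ = 1.220×10^-5 m⁴
Effective length L_e = K·L = 0.5 × 3.26 = 1.630 m
P_cr = π²EI / L_e² = π² × 100×10⁹ × 1.220×10^-5 / 1.630² = 4.532×10^6 N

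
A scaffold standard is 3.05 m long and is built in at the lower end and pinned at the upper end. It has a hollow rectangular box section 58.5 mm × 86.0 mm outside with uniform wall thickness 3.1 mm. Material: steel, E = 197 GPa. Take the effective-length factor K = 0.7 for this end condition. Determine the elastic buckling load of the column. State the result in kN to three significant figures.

Inner dimensions: h_i = 86.0 − 2×3.1 = 79.80 mm, b_i = 58.5 − 2×3.1 = 52.30 mm
Weak-axis I_min = (h_o·b_o³ − h_i·b_i³)/12 with b_o = 58.5, b_i = 52.30 mm (shorter outer/inner sides).
I_min = (86.0×58.5³ − 79.80×52.30³)/12 = 4.835×10^5 mm⁴
I = 4.835×10^5 mm⁴ = 4.835×10^-7 m⁴
Effective length L_e = K·L = 0.7 × 3.05 = 2.135 m
P_cr = π²EI / L_e² = π² × 197×10⁹ × 4.835×10^-7 / 2.135² = 2.062×10^5 N

P_cr ≈ 206 kN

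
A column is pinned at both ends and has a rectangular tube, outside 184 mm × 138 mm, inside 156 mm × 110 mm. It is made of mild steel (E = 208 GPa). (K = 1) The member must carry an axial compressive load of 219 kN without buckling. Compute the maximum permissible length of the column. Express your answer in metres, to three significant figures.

Weak-axis I_min = (h_o·b_o³ − h_i·b_i³)/12 with b_o = 138, b_i = 110.0 mm (shorter outer/inner sides).
I_min = (184×138³ − 156.0×110.0³)/12 = 2.299×10^7 mm⁴
I = 2.299×10^-5 m⁴
At the buckling limit P_cr = P = 2.190×10^5 N
From P_cr = π²EI/(K·L)²:  L = (1/K)·√(π²EI/P_cr) = (1/1)·√(π²×2.08×10^11×2.299×10^-5/2.190×10^5)
L = 14.7 m

L_max ≈ 14.7 m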